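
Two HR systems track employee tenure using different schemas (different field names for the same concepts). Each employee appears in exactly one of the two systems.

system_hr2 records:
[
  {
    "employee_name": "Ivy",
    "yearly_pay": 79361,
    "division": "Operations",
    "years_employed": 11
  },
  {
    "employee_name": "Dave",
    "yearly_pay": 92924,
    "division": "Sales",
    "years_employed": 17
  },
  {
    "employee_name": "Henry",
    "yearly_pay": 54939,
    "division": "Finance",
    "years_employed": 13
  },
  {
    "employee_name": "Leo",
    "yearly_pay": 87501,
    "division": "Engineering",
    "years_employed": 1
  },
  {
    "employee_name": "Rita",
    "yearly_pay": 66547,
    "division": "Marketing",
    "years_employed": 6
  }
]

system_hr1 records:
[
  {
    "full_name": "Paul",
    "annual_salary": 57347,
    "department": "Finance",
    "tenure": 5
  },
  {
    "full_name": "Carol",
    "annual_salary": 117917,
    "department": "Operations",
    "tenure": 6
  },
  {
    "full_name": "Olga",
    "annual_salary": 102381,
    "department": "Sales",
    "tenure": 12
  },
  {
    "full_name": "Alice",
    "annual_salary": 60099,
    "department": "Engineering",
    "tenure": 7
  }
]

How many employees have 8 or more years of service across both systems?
4

Reconcile schemas: "years_employed" (system_hr2) = "tenure" (system_hr1) = years of service

From system_hr2: 3 employees with >= 8 years
From system_hr1: 1 employees with >= 8 years

Total: 3 + 1 = 4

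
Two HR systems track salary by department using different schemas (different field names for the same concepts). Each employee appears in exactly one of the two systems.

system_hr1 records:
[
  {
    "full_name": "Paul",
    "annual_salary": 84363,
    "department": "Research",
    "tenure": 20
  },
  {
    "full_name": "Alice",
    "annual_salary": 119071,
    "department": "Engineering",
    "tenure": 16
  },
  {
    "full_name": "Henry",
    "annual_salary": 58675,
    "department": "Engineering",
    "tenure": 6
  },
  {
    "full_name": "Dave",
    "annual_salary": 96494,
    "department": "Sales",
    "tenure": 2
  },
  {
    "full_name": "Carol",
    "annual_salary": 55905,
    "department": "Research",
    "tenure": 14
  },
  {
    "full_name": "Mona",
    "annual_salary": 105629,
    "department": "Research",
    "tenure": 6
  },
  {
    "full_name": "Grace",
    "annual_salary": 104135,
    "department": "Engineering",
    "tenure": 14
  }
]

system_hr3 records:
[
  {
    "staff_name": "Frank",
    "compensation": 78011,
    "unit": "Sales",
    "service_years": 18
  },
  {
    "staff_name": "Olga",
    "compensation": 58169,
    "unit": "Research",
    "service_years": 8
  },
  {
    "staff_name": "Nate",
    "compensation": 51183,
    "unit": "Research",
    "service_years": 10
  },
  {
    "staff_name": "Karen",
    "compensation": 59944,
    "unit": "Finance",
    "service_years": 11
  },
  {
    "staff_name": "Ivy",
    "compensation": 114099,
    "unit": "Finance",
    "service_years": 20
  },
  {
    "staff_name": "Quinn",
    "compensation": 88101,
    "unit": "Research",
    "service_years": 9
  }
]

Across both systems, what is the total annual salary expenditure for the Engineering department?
281881

Schema mappings:
- "department" (system_hr1) = "unit" (system_hr3) = department
- "annual_salary" (system_hr1) = "compensation" (system_hr3) = salary

Engineering salaries from system_hr1: 281881
Engineering salaries from system_hr3: 0

Total: 281881 + 0 = 281881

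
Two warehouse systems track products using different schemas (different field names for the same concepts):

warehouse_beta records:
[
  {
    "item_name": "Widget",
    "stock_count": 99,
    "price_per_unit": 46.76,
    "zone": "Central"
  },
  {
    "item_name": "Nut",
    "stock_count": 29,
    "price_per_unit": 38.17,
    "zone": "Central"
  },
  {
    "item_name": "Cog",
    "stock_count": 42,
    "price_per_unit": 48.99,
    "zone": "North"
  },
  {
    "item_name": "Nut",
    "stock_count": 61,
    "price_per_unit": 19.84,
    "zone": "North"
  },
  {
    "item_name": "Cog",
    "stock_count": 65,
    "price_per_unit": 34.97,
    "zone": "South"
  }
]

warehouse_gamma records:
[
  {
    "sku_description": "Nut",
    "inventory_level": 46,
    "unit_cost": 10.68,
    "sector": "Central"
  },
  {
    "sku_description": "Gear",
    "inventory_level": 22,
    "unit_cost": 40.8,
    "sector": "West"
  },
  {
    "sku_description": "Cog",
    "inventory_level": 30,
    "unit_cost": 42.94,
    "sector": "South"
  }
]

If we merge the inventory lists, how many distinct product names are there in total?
4

Schema mapping: "item_name" (warehouse_beta) = "sku_description" (warehouse_gamma) = product name

Products in warehouse_beta: ['Cog', 'Nut', 'Widget']
Products in warehouse_gamma: ['Cog', 'Gear', 'Nut']

Union (unique products): ['Cog', 'Gear', 'Nut', 'Widget']
Count: 4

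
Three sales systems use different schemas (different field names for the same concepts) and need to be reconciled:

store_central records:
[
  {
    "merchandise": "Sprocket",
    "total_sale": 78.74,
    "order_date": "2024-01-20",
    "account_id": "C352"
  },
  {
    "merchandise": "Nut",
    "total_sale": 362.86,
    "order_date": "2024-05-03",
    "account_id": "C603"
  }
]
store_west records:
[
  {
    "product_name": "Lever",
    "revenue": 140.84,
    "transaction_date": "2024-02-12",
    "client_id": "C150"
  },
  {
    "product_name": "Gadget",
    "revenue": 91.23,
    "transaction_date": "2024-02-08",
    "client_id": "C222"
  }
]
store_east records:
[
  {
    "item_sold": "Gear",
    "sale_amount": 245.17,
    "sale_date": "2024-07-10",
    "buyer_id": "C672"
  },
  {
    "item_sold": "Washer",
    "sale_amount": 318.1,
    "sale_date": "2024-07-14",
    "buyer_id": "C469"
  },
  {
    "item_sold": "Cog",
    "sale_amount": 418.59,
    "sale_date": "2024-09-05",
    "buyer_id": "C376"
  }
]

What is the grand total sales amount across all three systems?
1655.53

Schema reconciliation - all amount fields map to sale amount:

store_central (total_sale): 441.6
store_west (revenue): 232.07
store_east (sale_amount): 981.86

Grand total: 1655.53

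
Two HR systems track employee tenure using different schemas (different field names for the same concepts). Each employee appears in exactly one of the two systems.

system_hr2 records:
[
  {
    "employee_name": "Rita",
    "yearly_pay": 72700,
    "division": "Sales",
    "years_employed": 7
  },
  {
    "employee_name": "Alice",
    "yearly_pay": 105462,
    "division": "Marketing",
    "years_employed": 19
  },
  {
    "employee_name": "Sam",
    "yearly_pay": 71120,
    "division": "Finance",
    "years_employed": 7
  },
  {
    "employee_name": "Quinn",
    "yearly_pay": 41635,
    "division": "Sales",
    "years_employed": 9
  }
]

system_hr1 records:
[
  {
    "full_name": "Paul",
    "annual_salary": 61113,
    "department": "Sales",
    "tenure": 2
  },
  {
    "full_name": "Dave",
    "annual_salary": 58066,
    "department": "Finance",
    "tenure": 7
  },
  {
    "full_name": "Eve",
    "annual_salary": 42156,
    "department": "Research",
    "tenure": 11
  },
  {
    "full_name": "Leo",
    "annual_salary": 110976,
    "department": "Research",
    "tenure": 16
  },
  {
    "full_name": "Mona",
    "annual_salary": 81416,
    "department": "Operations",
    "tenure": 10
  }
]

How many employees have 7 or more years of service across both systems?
8

Reconcile schemas: "years_employed" (system_hr2) = "tenure" (system_hr1) = years of service

From system_hr2: 4 employees with >= 7 years
From system_hr1: 4 employees with >= 7 years

Total: 4 + 4 = 8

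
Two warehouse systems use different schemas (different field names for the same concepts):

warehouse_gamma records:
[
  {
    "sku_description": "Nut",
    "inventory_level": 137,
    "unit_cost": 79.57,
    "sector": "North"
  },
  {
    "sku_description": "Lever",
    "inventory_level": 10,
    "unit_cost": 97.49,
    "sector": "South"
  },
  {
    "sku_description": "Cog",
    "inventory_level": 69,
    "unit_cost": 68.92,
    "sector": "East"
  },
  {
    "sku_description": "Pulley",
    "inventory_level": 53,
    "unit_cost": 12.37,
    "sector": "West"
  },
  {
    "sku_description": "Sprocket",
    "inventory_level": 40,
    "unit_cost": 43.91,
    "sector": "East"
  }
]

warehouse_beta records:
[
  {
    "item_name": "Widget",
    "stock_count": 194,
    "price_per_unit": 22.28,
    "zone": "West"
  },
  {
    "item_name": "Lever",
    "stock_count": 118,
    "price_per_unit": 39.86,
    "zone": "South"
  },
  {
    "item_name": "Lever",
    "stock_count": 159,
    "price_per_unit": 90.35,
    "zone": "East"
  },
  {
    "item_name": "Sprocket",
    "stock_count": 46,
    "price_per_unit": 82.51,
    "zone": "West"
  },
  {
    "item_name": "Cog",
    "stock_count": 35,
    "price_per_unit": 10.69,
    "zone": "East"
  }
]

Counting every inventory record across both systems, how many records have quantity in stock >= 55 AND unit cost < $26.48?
1

Schema mappings:
- "inventory_level" (warehouse_gamma) = "stock_count" (warehouse_beta) = quantity
- "unit_cost" (warehouse_gamma) = "price_per_unit" (warehouse_beta) = unit cost

Records meeting both conditions in warehouse_gamma: 0
Records meeting both conditions in warehouse_beta: 1

Total: 0 + 1 = 1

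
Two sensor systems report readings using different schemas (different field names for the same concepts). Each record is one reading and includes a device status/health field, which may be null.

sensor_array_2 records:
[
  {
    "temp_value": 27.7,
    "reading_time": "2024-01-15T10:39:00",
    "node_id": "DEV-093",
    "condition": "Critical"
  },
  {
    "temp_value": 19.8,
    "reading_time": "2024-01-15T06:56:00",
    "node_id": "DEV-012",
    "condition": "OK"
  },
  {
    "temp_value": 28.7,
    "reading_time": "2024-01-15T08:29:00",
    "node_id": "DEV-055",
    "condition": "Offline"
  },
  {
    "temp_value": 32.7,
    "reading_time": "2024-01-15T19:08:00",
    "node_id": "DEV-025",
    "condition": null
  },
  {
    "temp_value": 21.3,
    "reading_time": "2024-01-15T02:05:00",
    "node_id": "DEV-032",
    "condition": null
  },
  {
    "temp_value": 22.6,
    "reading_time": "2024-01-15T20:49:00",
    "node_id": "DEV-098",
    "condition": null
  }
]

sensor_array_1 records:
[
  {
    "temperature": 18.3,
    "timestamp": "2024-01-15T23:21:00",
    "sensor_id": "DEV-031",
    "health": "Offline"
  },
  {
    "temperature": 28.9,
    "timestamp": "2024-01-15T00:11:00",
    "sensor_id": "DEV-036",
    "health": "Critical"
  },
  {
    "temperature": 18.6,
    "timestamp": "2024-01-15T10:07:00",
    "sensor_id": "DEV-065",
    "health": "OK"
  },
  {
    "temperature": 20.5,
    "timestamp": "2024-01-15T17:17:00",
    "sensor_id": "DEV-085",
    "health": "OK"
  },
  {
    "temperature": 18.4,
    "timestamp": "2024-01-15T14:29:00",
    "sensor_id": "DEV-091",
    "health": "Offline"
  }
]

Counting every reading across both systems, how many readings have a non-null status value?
8

Schema mapping: "condition" (sensor_array_2) = "health" (sensor_array_1) = status

Non-null in sensor_array_2: 3
Non-null in sensor_array_1: 5

Total non-null: 3 + 5 = 8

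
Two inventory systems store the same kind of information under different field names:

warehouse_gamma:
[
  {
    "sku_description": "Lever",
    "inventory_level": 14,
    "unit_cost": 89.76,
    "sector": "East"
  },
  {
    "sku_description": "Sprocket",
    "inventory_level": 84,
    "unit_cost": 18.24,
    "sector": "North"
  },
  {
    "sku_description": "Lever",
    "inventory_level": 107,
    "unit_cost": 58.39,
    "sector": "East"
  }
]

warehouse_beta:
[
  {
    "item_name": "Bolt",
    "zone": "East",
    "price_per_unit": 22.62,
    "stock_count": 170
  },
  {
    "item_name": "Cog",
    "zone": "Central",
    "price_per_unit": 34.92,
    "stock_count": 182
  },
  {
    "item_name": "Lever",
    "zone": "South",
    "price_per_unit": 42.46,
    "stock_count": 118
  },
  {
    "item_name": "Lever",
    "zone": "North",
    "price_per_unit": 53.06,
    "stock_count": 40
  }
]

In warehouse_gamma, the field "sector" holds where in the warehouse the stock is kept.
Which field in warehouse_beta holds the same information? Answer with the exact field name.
zone

In warehouse_gamma, "sector" holds where in the warehouse the stock is kept.
The fields in warehouse_beta are: "item_name", "zone", "price_per_unit", "stock_count".
"zone" is the match: the name refers to the same concept and its values are area labels (e.g. 'Central', 'East').
The other fields ("item_name", "price_per_unit", "stock_count") hold different kinds of data.

So "sector" in warehouse_gamma corresponds to "zone" in warehouse_beta.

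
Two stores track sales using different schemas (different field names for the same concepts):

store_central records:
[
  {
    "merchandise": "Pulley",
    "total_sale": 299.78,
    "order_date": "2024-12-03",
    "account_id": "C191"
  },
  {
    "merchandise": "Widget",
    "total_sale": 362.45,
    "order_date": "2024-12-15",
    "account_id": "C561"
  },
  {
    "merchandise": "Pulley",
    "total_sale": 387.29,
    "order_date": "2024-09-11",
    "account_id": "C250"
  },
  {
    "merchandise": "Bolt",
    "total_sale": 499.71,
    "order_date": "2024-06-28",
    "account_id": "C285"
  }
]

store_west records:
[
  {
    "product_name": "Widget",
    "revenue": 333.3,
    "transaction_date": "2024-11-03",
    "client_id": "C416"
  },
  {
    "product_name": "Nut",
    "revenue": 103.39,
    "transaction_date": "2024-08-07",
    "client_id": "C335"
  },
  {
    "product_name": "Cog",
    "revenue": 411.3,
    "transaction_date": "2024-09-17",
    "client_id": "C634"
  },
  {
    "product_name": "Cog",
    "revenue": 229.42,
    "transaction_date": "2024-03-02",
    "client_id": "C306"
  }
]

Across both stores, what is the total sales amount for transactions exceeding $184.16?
2523.25

Schema mapping: "total_sale" (store_central) = "revenue" (store_west) = sale amount

Sum of sales > $184.16 in store_central: 1549.23
Sum of sales > $184.16 in store_west: 974.02

Total: 1549.23 + 974.02 = 2523.25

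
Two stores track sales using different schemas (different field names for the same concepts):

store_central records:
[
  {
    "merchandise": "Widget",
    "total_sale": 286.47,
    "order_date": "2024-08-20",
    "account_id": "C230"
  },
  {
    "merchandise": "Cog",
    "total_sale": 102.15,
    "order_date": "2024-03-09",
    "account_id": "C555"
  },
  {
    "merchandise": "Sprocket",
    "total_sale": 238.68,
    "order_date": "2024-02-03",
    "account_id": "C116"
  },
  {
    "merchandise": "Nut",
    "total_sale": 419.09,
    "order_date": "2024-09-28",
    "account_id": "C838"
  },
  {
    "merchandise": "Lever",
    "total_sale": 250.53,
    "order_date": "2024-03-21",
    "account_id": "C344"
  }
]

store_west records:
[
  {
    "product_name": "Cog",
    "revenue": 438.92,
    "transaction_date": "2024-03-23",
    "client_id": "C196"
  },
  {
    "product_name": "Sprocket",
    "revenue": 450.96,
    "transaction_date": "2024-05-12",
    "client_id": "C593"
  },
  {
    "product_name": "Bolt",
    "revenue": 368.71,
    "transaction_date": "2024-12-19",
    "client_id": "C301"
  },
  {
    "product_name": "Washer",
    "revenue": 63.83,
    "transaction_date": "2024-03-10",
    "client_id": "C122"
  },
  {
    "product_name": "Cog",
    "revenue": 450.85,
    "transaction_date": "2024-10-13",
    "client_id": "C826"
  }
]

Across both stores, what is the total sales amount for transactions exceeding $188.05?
2904.21

Schema mapping: "total_sale" (store_central) = "revenue" (store_west) = sale amount

Sum of sales > $188.05 in store_central: 1194.77
Sum of sales > $188.05 in store_west: 1709.44

Total: 1194.77 + 1709.44 = 2904.21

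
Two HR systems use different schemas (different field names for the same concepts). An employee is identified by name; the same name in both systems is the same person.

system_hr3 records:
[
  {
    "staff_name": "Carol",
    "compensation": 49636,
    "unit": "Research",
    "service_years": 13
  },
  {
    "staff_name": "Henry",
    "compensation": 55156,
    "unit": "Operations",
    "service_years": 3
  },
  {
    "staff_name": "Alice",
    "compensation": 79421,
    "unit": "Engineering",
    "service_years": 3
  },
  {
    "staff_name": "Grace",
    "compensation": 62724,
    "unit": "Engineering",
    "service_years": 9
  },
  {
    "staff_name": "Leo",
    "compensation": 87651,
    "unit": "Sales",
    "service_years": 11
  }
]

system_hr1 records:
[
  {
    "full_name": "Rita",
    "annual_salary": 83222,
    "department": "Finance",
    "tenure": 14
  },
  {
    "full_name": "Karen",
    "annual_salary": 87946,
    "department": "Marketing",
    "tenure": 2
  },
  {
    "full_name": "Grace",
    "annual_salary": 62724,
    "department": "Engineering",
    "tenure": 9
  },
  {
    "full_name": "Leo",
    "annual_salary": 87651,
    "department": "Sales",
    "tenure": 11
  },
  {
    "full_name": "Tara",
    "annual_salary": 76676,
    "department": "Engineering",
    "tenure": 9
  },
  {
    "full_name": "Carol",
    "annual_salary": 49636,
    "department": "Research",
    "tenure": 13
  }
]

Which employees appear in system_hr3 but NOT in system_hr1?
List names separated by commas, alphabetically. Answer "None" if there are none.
Alice, Henry

Schema mapping: "staff_name" (system_hr3) = "full_name" (system_hr1) = employee name

Names in system_hr3: ['Alice', 'Carol', 'Grace', 'Henry', 'Leo']
Names in system_hr1: ['Carol', 'Grace', 'Karen', 'Leo', 'Rita', 'Tara']

In system_hr3 but not system_hr1: ['Alice', 'Henry']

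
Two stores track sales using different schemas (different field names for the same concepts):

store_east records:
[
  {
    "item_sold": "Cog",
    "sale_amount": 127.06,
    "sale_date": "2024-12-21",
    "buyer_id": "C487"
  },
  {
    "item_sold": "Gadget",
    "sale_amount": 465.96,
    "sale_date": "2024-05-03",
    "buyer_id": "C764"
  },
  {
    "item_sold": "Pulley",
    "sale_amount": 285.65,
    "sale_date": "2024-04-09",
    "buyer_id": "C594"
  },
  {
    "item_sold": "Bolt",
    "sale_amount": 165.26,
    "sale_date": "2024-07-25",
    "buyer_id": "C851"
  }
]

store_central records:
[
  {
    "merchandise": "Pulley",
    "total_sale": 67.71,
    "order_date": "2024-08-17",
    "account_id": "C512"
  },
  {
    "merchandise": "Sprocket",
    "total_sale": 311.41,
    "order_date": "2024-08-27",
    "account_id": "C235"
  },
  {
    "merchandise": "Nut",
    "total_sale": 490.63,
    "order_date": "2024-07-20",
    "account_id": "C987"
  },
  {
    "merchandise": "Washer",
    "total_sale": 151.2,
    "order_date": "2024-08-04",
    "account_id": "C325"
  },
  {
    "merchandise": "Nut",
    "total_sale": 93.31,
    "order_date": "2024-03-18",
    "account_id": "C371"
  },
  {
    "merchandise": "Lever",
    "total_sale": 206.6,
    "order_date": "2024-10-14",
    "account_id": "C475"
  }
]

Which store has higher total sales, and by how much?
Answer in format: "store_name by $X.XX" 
store_central by $276.93

Schema mapping: "sale_amount" (store_east) = "total_sale" (store_central) = sale amount

Total for store_east: 1043.93
Total for store_central: 1320.86

Difference: |1043.93 - 1320.86| = 276.93
store_central has higher sales by $276.93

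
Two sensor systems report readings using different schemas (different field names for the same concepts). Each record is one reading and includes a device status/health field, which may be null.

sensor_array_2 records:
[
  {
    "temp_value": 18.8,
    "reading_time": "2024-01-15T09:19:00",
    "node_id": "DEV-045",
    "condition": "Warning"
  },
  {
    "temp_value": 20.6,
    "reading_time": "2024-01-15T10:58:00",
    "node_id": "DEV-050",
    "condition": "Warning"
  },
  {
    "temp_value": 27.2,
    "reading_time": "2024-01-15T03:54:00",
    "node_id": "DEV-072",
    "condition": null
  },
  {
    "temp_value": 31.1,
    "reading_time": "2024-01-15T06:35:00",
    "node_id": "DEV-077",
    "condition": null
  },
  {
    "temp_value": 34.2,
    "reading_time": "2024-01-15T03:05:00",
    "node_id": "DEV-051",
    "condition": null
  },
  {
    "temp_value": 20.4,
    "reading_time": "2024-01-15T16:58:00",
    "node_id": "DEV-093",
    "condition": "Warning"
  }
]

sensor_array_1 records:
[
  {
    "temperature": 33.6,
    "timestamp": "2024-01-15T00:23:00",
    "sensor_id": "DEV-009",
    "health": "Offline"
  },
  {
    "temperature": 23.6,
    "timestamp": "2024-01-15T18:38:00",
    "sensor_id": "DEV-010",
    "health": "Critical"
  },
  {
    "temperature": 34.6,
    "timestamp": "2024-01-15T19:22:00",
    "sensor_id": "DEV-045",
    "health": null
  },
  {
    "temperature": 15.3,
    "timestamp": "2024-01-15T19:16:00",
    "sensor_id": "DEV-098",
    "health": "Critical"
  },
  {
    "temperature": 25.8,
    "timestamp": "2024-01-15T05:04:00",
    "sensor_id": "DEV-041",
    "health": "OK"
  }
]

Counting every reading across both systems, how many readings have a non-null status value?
7

Schema mapping: "condition" (sensor_array_2) = "health" (sensor_array_1) = status

Non-null in sensor_array_2: 3
Non-null in sensor_array_1: 4

Total non-null: 3 + 4 = 7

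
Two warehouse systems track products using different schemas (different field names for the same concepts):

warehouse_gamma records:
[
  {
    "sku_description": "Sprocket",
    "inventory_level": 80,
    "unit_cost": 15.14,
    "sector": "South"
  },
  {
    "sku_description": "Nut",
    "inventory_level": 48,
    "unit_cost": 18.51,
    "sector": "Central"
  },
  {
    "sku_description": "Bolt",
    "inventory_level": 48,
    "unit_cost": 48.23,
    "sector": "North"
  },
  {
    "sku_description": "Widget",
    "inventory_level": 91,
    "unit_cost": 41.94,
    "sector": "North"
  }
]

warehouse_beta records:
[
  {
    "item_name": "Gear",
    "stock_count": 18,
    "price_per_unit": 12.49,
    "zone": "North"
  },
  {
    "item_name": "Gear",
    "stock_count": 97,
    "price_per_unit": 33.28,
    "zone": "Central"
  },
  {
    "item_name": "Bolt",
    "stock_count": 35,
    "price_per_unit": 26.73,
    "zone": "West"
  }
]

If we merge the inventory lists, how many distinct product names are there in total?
5

Schema mapping: "sku_description" (warehouse_gamma) = "item_name" (warehouse_beta) = product name

Products in warehouse_gamma: ['Bolt', 'Nut', 'Sprocket', 'Widget']
Products in warehouse_beta: ['Bolt', 'Gear']

Union (unique products): ['Bolt', 'Gear', 'Nut', 'Sprocket', 'Widget']
Count: 5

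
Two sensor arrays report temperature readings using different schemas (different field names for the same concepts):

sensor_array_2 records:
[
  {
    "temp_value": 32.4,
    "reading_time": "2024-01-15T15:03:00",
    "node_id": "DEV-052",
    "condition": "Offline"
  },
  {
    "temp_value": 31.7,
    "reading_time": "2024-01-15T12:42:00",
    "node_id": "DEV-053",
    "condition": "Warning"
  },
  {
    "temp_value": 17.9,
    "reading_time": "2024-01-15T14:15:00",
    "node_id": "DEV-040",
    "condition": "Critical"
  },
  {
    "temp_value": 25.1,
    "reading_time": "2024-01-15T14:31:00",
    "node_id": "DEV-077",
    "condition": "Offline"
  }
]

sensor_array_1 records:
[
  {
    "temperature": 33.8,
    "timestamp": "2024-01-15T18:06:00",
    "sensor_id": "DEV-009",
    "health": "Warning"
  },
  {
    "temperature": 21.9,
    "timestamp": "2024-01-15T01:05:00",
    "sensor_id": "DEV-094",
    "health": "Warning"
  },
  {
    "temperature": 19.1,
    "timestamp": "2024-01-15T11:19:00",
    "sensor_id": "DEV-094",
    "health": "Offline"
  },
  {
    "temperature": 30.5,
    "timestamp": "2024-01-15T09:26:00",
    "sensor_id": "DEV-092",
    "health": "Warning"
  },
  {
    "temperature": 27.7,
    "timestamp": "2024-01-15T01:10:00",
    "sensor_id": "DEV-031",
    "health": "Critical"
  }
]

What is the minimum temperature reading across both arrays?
17.9

Schema mapping: "temp_value" (sensor_array_2) = "temperature" (sensor_array_1) = temperature reading

Minimum in sensor_array_2: 17.9
Minimum in sensor_array_1: 19.1

Overall minimum: min(17.9, 19.1) = 17.9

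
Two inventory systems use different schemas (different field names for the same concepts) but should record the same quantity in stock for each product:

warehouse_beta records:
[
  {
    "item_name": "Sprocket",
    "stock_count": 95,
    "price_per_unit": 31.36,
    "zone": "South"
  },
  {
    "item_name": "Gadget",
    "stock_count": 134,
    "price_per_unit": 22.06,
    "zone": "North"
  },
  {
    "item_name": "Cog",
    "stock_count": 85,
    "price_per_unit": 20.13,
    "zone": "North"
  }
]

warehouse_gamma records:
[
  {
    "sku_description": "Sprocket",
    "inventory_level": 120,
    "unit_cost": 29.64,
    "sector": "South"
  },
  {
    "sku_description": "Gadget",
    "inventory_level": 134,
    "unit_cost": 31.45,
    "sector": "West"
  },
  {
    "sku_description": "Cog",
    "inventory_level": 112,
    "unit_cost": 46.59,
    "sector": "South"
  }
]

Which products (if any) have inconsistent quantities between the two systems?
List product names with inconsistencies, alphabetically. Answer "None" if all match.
Cog, Sprocket

Schema mappings:
- "item_name" (warehouse_beta) = "sku_description" (warehouse_gamma) = product name
- "stock_count" (warehouse_beta) = "inventory_level" (warehouse_gamma) = quantity

Comparison:
  Sprocket: 95 vs 120 - MISMATCH
  Gadget: 134 vs 134 - MATCH
  Cog: 85 vs 112 - MISMATCH

Products with inconsistencies: Cog, Sprocket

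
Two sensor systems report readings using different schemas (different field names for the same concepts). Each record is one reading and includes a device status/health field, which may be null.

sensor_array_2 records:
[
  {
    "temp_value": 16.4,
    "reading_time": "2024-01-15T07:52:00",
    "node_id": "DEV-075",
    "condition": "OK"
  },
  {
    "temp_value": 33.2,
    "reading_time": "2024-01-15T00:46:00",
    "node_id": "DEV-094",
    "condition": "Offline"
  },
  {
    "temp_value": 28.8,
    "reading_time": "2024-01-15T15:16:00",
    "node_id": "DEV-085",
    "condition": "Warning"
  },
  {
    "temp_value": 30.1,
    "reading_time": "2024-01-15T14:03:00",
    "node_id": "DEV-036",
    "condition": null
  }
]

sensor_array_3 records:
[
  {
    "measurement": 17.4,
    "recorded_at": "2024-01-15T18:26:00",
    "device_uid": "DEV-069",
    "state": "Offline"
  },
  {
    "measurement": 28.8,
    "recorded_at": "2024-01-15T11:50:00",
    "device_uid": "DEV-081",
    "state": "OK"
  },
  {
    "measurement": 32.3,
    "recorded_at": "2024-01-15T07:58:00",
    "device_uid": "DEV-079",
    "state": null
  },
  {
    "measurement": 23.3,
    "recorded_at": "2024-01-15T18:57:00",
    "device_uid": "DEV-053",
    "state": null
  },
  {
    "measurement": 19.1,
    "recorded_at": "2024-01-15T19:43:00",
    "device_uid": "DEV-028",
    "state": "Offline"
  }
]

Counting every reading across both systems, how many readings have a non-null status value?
6

Schema mapping: "condition" (sensor_array_2) = "state" (sensor_array_3) = status

Non-null in sensor_array_2: 3
Non-null in sensor_array_3: 3

Total non-null: 3 + 3 = 6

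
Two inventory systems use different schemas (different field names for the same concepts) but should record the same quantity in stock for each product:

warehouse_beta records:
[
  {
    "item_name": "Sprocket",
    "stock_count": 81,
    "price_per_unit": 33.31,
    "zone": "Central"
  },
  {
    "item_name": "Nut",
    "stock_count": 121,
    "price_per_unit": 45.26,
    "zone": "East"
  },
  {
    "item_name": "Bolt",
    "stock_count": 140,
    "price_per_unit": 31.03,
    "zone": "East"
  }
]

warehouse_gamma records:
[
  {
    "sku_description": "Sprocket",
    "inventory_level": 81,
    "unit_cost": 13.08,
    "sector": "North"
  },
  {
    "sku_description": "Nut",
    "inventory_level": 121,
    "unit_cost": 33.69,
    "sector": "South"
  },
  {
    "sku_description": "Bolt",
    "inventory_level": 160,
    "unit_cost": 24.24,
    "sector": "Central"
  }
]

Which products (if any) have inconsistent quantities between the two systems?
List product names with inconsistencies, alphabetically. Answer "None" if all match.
Bolt

Schema mappings:
- "item_name" (warehouse_beta) = "sku_description" (warehouse_gamma) = product name
- "stock_count" (warehouse_beta) = "inventory_level" (warehouse_gamma) = quantity

Comparison:
  Sprocket: 81 vs 81 - MATCH
  Nut: 121 vs 121 - MATCH
  Bolt: 140 vs 160 - MISMATCH

Products with inconsistencies: Bolt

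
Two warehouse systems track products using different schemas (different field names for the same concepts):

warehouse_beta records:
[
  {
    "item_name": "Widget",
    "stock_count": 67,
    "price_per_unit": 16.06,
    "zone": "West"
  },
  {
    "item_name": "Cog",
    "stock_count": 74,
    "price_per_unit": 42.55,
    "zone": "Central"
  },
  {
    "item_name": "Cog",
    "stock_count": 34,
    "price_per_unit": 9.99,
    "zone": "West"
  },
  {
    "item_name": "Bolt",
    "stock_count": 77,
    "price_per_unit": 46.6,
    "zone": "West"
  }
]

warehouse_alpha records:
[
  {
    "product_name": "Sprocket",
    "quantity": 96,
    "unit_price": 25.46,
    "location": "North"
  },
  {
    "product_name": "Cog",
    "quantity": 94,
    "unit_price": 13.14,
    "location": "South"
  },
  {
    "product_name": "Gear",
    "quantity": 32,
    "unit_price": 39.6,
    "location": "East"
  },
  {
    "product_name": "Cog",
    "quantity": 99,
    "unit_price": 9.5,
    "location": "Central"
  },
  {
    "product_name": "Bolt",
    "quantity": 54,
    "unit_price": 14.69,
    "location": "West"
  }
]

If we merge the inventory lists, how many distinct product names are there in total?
5

Schema mapping: "item_name" (warehouse_beta) = "product_name" (warehouse_alpha) = product name

Products in warehouse_beta: ['Bolt', 'Cog', 'Widget']
Products in warehouse_alpha: ['Bolt', 'Cog', 'Gear', 'Sprocket']

Union (unique products): ['Bolt', 'Cog', 'Gear', 'Sprocket', 'Widget']
Count: 5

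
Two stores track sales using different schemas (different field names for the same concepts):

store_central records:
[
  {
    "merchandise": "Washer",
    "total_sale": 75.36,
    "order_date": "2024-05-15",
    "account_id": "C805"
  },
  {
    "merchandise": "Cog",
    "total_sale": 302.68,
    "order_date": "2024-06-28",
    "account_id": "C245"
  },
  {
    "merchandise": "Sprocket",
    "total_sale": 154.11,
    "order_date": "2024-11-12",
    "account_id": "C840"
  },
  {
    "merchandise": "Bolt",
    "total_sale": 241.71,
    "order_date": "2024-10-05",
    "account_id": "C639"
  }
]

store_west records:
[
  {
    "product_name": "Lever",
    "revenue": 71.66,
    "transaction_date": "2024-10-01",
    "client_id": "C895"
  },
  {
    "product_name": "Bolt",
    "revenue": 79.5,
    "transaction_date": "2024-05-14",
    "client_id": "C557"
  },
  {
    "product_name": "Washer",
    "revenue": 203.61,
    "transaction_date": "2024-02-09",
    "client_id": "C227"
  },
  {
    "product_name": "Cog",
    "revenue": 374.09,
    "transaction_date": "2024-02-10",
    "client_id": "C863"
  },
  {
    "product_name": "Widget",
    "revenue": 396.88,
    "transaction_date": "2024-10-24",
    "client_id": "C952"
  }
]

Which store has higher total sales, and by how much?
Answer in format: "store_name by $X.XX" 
store_west by $351.88

Schema mapping: "total_sale" (store_central) = "revenue" (store_west) = sale amount

Total for store_central: 773.86
Total for store_west: 1125.74

Difference: |773.86 - 1125.74| = 351.88
store_west has higher sales by $351.88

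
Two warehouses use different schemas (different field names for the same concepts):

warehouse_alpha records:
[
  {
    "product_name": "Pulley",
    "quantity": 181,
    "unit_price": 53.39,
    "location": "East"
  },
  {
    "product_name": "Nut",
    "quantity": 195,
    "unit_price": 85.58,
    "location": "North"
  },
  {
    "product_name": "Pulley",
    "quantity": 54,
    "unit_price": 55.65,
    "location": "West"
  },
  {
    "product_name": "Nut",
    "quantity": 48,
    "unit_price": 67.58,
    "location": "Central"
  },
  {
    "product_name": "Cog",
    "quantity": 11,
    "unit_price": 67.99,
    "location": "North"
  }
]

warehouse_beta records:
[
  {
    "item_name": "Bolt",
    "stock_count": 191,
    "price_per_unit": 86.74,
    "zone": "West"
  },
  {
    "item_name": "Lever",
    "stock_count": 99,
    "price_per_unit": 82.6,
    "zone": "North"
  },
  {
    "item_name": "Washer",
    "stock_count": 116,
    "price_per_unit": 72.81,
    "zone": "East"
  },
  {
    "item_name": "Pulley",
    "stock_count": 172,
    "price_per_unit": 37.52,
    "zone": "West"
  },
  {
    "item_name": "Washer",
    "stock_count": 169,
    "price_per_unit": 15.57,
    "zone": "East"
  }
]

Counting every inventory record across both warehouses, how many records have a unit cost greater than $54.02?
7

Schema mapping: "unit_price" (warehouse_alpha) = "price_per_unit" (warehouse_beta) = unit cost

Records > $54.02 in warehouse_alpha: 4
Records > $54.02 in warehouse_beta: 3

Total count: 4 + 3 = 7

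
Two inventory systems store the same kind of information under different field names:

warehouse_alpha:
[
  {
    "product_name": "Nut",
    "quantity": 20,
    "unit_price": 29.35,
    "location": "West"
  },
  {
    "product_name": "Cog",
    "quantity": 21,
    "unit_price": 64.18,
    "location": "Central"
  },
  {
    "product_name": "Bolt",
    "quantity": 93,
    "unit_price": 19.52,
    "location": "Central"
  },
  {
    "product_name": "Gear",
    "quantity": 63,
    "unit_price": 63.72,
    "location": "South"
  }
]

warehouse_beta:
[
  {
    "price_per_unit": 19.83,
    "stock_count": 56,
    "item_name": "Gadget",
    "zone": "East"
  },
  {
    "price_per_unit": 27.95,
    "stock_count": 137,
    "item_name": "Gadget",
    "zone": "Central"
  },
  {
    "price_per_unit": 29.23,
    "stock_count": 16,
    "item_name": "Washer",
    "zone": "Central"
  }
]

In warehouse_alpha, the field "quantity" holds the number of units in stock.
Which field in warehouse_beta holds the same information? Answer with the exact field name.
stock_count

In warehouse_alpha, "quantity" holds the number of units in stock.
The fields in warehouse_beta are: "price_per_unit", "stock_count", "item_name", "zone".
"stock_count" is the match: the name refers to the same concept and its values are whole-number counts (e.g. 56, 137).
The other fields ("price_per_unit", "item_name", "zone") hold different kinds of data.

So "quantity" in warehouse_alpha corresponds to "stock_count" in warehouse_beta.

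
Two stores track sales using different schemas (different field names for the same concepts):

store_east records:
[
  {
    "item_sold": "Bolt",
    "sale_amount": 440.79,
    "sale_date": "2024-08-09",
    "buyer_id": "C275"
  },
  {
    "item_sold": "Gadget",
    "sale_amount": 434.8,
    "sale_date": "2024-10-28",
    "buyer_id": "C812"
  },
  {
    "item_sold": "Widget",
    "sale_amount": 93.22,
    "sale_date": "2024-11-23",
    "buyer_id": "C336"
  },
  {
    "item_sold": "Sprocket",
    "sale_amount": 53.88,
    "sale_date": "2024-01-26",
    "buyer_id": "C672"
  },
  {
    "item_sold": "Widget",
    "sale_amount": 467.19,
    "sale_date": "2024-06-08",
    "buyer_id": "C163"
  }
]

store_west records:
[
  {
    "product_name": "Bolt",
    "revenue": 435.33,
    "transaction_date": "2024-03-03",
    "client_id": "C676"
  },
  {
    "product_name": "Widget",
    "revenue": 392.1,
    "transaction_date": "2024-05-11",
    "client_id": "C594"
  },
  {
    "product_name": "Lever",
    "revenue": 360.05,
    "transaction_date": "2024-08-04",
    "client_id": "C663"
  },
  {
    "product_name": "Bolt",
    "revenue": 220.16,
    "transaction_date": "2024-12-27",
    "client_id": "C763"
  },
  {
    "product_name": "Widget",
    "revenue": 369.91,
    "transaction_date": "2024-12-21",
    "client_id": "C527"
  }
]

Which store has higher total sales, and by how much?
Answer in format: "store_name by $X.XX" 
store_west by $287.67

Schema mapping: "sale_amount" (store_east) = "revenue" (store_west) = sale amount

Total for store_east: 1489.88
Total for store_west: 1777.55

Difference: |1489.88 - 1777.55| = 287.67
store_west has higher sales by $287.67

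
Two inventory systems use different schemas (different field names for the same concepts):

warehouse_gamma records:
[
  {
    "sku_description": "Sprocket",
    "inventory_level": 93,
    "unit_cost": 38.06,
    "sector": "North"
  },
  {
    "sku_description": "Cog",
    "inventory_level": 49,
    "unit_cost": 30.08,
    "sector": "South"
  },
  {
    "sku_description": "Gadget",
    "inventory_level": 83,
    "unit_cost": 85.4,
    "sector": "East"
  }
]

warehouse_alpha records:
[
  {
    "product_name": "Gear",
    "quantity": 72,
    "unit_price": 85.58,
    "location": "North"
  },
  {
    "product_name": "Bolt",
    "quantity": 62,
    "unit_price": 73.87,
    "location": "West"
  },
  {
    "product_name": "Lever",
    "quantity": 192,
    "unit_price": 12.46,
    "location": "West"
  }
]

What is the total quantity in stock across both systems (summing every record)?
551

To reconcile these schemas, identify the field holding the quantity in stock in each system:
1. In warehouse_gamma it is "inventory_level"
2. In warehouse_alpha it is "quantity"

From warehouse_gamma: 93 + 49 + 83 = 225
From warehouse_alpha: 72 + 62 + 192 = 326

Total: 225 + 326 = 551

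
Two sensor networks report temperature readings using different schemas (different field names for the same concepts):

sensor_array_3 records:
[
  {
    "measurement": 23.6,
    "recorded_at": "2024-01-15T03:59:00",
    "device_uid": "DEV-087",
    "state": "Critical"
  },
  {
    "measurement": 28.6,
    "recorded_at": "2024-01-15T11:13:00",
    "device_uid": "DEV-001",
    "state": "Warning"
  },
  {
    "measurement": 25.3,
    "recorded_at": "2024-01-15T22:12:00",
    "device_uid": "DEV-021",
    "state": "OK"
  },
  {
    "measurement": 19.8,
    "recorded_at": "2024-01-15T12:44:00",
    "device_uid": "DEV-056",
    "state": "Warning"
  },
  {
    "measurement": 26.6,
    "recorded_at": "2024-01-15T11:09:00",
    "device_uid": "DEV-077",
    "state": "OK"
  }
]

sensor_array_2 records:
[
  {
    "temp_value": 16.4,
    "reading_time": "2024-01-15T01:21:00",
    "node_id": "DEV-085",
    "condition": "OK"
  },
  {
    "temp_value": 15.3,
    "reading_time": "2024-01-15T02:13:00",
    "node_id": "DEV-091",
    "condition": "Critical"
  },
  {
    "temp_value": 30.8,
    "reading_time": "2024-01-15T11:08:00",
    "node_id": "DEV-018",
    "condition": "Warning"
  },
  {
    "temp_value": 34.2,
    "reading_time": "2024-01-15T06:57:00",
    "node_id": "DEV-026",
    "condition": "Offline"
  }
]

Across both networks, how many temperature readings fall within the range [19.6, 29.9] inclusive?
5

Schema mapping: "measurement" (sensor_array_3) = "temp_value" (sensor_array_2) = temperature

Readings in [19.6, 29.9] from sensor_array_3: 5
Readings in [19.6, 29.9] from sensor_array_2: 0

Total count: 5 + 0 = 5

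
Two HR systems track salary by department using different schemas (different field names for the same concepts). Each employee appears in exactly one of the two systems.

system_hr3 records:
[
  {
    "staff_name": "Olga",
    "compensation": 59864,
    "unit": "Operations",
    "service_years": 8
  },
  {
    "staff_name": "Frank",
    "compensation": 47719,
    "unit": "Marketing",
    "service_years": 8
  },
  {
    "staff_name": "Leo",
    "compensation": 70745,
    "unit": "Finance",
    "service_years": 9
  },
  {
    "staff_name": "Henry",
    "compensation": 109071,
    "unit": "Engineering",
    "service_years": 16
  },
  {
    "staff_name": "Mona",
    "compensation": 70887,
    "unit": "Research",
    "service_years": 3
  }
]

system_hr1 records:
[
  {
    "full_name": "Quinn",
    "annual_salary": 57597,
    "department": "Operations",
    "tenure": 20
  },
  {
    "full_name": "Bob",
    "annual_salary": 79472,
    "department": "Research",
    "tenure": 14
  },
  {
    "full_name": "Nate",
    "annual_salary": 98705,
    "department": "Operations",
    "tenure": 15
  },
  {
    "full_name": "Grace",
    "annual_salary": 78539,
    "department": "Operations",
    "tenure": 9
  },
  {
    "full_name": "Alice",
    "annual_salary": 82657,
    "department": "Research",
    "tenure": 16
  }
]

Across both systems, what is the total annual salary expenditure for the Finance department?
70745

Schema mappings:
- "unit" (system_hr3) = "department" (system_hr1) = department
- "compensation" (system_hr3) = "annual_salary" (system_hr1) = salary

Finance salaries from system_hr3: 70745
Finance salaries from system_hr1: 0

Total: 70745 + 0 = 70745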